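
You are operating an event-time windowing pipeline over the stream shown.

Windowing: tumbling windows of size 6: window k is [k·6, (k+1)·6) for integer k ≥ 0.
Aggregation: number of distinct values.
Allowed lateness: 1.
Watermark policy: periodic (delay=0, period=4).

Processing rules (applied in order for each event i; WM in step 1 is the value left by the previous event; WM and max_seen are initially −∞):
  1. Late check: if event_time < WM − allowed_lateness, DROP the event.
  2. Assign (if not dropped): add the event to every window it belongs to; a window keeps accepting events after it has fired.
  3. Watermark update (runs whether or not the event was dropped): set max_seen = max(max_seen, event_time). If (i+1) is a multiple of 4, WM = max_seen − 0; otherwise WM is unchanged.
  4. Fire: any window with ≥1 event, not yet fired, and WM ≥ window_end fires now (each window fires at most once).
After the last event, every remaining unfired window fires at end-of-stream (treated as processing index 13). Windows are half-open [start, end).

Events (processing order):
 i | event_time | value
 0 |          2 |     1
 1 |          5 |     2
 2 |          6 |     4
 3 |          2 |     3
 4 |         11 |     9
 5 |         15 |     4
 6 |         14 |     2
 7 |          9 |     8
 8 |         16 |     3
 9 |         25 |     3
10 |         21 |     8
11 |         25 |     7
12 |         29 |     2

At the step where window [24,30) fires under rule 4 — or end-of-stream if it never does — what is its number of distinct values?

3

i=0 t=2 v=1: → [0,6); WM=−∞
i=1 t=5 v=2: → [0,6); WM=−∞
i=2 t=6 v=4: → [6,12); WM=−∞
i=3 t=2 v=3: → [0,6); WM=6; [0,6) fires=3
i=4 t=11 v=9: → [6,12); WM=6
i=5 t=15 v=4: → [12,18); WM=6
i=6 t=14 v=2: → [12,18); WM=6
i=7 t=9 v=8: → [6,12); WM=15; [6,12) fires=3
i=8 t=16 v=3: → [12,18); WM=15
i=9 t=25 v=3: → [24,30); WM=15
i=10 t=21 v=8: → [18,24); WM=15
i=11 t=25 v=7: → [24,30); WM=25; [12,18) fires=3 [18,24) fires=1
i=12 t=29 v=2: → [24,30); WM=25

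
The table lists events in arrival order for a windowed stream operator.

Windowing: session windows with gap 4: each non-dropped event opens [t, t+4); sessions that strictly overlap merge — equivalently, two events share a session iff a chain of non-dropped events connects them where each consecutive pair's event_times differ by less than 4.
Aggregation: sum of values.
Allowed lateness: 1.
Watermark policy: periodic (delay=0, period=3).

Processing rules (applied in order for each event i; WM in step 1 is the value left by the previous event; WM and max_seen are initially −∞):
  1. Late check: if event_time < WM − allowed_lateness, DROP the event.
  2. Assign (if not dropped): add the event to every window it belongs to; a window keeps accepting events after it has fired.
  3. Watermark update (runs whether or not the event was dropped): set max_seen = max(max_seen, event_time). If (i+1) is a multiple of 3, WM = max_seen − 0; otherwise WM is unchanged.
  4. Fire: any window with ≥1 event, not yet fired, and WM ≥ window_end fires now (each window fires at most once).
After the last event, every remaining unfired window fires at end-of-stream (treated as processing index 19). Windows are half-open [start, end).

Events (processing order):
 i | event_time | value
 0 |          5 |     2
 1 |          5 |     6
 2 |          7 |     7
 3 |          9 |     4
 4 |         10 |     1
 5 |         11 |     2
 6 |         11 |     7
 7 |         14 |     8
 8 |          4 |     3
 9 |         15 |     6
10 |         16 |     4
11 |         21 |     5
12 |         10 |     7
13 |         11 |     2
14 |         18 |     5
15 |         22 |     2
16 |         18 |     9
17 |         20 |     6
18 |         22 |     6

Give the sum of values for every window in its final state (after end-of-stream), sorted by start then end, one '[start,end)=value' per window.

[5,20)=47 [20,26)=19

i=0 t=5 v=2: → [5,9); WM=−∞
i=1 t=5 v=6: → [5,9); WM=−∞
i=2 t=7 v=7: → [5,11); WM=7
i=3 t=9 v=4: → [5,13); WM=7
i=4 t=10 v=1: → [5,14); WM=7
i=5 t=11 v=2: → [5,15); WM=11
i=6 t=11 v=7: → [5,15); WM=11
i=7 t=14 v=8: → [5,18); WM=11
i=8 t=4 v=3: DROP (t<11-1); WM=14
i=9 t=15 v=6: → [5,19); WM=14
i=10 t=16 v=4: → [5,20); WM=14
i=11 t=21 v=5: → [21,25); WM=21
i=12 t=10 v=7: DROP (t<21-1); WM=21
i=13 t=11 v=2: DROP (t<21-1); WM=21
i=14 t=18 v=5: DROP (t<21-1); WM=21
i=15 t=22 v=2: → [21,26); WM=21
i=16 t=18 v=9: DROP (t<21-1); WM=21
i=17 t=20 v=6: → [20,26); WM=22
i=18 t=22 v=6: → [20,26); WM=22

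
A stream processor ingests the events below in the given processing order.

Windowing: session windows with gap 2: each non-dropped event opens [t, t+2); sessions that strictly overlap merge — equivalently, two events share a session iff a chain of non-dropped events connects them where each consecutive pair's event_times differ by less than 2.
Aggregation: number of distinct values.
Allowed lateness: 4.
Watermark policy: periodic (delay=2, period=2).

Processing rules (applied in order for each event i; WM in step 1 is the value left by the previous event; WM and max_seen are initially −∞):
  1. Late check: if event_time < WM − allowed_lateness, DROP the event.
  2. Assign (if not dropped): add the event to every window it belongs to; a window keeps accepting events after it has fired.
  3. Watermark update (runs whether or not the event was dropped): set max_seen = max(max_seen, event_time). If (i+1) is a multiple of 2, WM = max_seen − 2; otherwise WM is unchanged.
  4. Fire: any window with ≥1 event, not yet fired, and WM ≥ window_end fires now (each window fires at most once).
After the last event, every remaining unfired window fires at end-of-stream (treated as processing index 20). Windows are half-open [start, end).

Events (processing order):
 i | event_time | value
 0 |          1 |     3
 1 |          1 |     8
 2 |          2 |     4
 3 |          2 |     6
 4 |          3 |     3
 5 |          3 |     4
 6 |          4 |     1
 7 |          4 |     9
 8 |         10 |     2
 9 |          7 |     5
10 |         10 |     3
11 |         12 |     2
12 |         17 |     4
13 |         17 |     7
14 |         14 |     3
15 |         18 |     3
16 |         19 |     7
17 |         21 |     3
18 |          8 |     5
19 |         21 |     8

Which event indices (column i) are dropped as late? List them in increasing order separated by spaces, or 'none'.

i=0 t=1 v=3: → [1,3); WM=−∞
i=1 t=1 v=8: → [1,3); WM=-1
i=2 t=2 v=4: → [1,4); WM=-1
i=3 t=2 v=6: → [1,4); WM=0
i=4 t=3 v=3: → [1,5); WM=0
i=5 t=3 v=4: → [1,5); WM=1
i=6 t=4 v=1: → [1,6); WM=1
i=7 t=4 v=9: → [1,6); WM=2
i=8 t=10 v=2: → [10,12); WM=2
i=9 t=7 v=5: → [7,9); WM=8
i=10 t=10 v=3: → [10,12); WM=8
i=11 t=12 v=2: → [12,14); WM=10
i=12 t=17 v=4: → [17,19); WM=10
i=13 t=17 v=7: → [17,19); WM=15
i=14 t=14 v=3: → [14,16); WM=15
i=15 t=18 v=3: → [17,20); WM=16
i=16 t=19 v=7: → [17,21); WM=16
i=17 t=21 v=3: → [21,23); WM=19
i=18 t=8 v=5: DROP (t<19-4); WM=19
i=19 t=21 v=8: → [21,23); WM=19

18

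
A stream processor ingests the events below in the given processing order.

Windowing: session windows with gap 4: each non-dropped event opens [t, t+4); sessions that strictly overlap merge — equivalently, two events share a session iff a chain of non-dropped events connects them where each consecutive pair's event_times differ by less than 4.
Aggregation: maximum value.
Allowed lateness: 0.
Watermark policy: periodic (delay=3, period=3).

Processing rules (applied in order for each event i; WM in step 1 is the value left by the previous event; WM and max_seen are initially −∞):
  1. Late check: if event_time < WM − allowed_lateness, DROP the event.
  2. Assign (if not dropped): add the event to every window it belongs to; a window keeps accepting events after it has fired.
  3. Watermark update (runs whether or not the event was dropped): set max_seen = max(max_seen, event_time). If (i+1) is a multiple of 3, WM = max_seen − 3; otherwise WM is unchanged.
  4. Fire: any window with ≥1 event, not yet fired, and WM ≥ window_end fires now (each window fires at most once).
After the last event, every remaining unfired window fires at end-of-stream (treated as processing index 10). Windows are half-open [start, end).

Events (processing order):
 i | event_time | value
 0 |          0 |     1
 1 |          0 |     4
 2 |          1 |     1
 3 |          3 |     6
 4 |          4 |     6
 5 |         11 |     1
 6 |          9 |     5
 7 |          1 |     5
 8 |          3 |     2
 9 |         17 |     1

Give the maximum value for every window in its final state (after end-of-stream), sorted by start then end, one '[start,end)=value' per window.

[0,8)=6 [9,15)=5 [17,21)=1

i=0 t=0 v=1: → [0,4); WM=−∞
i=1 t=0 v=4: → [0,4); WM=−∞
i=2 t=1 v=1: → [0,5); WM=-2
i=3 t=3 v=6: → [0,7); WM=-2
i=4 t=4 v=6: → [0,8); WM=-2
i=5 t=11 v=1: → [11,15); WM=8
i=6 t=9 v=5: → [9,15); WM=8
i=7 t=1 v=5: DROP (t<8-0); WM=8
i=8 t=3 v=2: DROP (t<8-0); WM=8
i=9 t=17 v=1: → [17,21); WM=8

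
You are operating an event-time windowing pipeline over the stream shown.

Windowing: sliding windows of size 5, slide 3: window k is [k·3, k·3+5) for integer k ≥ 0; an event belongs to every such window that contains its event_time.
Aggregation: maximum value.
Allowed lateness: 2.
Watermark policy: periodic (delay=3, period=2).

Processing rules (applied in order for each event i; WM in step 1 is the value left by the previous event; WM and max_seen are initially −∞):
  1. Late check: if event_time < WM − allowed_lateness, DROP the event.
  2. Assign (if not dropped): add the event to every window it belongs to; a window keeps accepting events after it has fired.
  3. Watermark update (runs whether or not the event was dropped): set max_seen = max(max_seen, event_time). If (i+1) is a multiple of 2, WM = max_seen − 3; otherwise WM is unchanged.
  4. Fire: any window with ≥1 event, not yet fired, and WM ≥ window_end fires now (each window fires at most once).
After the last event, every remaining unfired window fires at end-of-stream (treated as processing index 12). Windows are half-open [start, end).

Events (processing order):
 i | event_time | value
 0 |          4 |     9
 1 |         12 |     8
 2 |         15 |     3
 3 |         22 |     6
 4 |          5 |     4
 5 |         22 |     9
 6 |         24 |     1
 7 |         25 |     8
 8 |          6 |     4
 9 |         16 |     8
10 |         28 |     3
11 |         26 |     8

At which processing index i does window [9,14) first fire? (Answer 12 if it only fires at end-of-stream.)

i=0 t=4 v=9: → [3,8),[0,5); WM=−∞
i=1 t=12 v=8: → [12,17),[9,14); WM=9; [0,5) fires=9 [3,8) fires=9
i=2 t=15 v=3: → [15,20),[12,17); WM=9
i=3 t=22 v=6: → [21,26),[18,23); WM=19; [9,14) fires=8 [12,17) fires=8
i=4 t=5 v=4: DROP (t<19-2); WM=19
i=5 t=22 v=9: → [21,26),[18,23); WM=19
i=6 t=24 v=1: → [24,29),[21,26); WM=19
i=7 t=25 v=8: → [24,29),[21,26); WM=22; [15,20) fires=3
i=8 t=6 v=4: DROP (t<22-2); WM=22
i=9 t=16 v=8: DROP (t<22-2); WM=22
i=10 t=28 v=3: → [27,32),[24,29); WM=22
i=11 t=26 v=8: → [24,29); WM=25; [18,23) fires=9

3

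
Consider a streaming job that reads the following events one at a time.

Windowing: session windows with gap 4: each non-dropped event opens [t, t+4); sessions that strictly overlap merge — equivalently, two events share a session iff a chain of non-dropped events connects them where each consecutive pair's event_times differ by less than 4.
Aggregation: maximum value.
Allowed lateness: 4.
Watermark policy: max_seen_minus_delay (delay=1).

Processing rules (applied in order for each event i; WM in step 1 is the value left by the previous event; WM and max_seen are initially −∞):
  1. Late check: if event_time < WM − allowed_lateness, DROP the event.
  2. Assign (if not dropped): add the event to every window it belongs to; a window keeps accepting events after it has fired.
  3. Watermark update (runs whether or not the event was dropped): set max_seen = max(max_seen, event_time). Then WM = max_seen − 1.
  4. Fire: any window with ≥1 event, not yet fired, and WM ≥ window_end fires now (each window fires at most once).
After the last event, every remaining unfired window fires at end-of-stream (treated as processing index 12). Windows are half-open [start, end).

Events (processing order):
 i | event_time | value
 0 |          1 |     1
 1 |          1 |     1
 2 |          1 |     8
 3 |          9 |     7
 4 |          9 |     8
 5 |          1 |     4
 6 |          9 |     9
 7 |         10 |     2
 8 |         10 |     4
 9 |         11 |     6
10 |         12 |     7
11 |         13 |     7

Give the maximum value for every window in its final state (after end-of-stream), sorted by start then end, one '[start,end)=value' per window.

i=0 t=1 v=1: → [1,5); WM=0
i=1 t=1 v=1: → [1,5); WM=0
i=2 t=1 v=8: → [1,5); WM=0
i=3 t=9 v=7: → [9,13); WM=8
i=4 t=9 v=8: → [9,13); WM=8
i=5 t=1 v=4: DROP (t<8-4); WM=8
i=6 t=9 v=9: → [9,13); WM=8
i=7 t=10 v=2: → [9,14); WM=9
i=8 t=10 v=4: → [9,14); WM=9
i=9 t=11 v=6: → [9,15); WM=10
i=10 t=12 v=7: → [9,16); WM=11
i=11 t=13 v=7: → [9,17); WM=12

[1,5)=8 [9,17)=9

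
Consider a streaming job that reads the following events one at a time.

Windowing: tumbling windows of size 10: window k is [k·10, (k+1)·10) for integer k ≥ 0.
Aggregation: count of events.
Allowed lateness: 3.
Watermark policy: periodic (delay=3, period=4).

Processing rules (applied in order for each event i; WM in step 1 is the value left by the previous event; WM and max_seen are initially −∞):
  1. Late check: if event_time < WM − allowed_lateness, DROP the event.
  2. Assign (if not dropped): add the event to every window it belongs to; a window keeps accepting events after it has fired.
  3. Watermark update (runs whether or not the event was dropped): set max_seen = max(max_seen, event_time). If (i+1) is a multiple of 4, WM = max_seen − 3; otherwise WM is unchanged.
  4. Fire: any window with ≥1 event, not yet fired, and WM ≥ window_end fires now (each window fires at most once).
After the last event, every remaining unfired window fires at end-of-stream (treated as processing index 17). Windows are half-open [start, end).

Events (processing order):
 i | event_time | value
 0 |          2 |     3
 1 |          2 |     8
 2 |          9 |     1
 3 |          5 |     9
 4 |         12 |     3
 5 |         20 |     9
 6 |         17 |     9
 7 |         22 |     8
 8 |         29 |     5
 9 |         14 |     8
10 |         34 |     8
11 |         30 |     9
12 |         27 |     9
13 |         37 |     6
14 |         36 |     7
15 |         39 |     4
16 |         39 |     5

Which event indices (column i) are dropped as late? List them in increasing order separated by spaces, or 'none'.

9 12

i=0 t=2 v=3: → [0,10); WM=−∞
i=1 t=2 v=8: → [0,10); WM=−∞
i=2 t=9 v=1: → [0,10); WM=−∞
i=3 t=5 v=9: → [0,10); WM=6
i=4 t=12 v=3: → [10,20); WM=6
i=5 t=20 v=9: → [20,30); WM=6
i=6 t=17 v=9: → [10,20); WM=6
i=7 t=22 v=8: → [20,30); WM=19; [0,10) fires=4
i=8 t=29 v=5: → [20,30); WM=19
i=9 t=14 v=8: DROP (t<19-3); WM=19
i=10 t=34 v=8: → [30,40); WM=19
i=11 t=30 v=9: → [30,40); WM=31; [10,20) fires=2 [20,30) fires=3
i=12 t=27 v=9: DROP (t<31-3); WM=31
i=13 t=37 v=6: → [30,40); WM=31
i=14 t=36 v=7: → [30,40); WM=31
i=15 t=39 v=4: → [30,40); WM=36
i=16 t=39 v=5: → [30,40); WM=36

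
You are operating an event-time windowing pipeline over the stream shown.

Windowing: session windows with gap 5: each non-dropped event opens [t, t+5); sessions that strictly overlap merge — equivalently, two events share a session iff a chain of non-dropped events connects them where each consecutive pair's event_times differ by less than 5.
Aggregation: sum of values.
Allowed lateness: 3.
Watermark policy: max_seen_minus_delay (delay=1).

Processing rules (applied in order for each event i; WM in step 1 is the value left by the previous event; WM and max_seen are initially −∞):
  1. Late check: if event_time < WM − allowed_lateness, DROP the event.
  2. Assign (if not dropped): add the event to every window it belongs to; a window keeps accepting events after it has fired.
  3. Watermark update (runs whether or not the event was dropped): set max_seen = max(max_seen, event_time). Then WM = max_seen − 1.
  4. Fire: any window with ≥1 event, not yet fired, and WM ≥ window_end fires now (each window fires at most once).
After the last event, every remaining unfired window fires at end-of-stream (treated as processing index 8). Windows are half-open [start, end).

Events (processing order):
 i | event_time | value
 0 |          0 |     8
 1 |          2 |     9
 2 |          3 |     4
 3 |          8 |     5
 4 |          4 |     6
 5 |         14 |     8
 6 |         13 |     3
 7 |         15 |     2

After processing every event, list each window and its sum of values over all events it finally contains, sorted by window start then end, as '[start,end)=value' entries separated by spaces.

[0,13)=32 [13,20)=13

i=0 t=0 v=8: → [0,5); WM=-1
i=1 t=2 v=9: → [0,7); WM=1
i=2 t=3 v=4: → [0,8); WM=2
i=3 t=8 v=5: → [8,13); WM=7
i=4 t=4 v=6: → [0,13); WM=7
i=5 t=14 v=8: → [14,19); WM=13
i=6 t=13 v=3: → [13,19); WM=13
i=7 t=15 v=2: → [13,20); WM=14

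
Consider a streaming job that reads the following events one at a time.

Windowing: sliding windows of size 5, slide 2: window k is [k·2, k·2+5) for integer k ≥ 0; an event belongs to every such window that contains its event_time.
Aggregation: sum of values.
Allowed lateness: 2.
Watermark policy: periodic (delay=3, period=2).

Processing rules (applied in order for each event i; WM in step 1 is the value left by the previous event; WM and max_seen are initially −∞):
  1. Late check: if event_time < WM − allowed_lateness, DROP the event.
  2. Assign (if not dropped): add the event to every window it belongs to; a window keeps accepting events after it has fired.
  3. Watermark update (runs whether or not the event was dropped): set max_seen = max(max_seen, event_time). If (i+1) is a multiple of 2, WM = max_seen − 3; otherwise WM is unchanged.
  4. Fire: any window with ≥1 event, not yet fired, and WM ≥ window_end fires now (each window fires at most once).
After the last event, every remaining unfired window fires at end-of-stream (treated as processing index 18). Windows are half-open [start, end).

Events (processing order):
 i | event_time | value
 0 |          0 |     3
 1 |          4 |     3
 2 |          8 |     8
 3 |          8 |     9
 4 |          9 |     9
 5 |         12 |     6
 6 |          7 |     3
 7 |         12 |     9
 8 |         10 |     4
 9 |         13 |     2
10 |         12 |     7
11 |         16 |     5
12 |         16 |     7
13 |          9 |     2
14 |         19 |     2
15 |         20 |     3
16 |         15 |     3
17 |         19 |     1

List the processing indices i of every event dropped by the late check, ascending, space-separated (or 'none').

i=0 t=0 v=3: → [0,5); WM=−∞
i=1 t=4 v=3: → [4,9),[2,7),[0,5); WM=1
i=2 t=8 v=8: → [8,13),[6,11),[4,9); WM=1
i=3 t=8 v=9: → [8,13),[6,11),[4,9); WM=5; [0,5) fires=6
i=4 t=9 v=9: → [8,13),[6,11); WM=5
i=5 t=12 v=6: → [12,17),[10,15),[8,13); WM=9; [2,7) fires=3 [4,9) fires=20
i=6 t=7 v=3: → [6,11),[4,9); WM=9
i=7 t=12 v=9: → [12,17),[10,15),[8,13); WM=9
i=8 t=10 v=4: → [10,15),[8,13),[6,11); WM=9
i=9 t=13 v=2: → [12,17),[10,15); WM=10
i=10 t=12 v=7: → [12,17),[10,15),[8,13); WM=10
i=11 t=16 v=5: → [16,21),[14,19),[12,17); WM=13; [6,11) fires=33 [8,13) fires=52
i=12 t=16 v=7: → [16,21),[14,19),[12,17); WM=13
i=13 t=9 v=2: DROP (t<13-2); WM=13
i=14 t=19 v=2: → [18,23),[16,21); WM=13
i=15 t=20 v=3: → [20,25),[18,23),[16,21); WM=17; [10,15) fires=28 [12,17) fires=36
i=16 t=15 v=3: → [14,19),[12,17); WM=17
i=17 t=19 v=1: → [18,23),[16,21); WM=17

13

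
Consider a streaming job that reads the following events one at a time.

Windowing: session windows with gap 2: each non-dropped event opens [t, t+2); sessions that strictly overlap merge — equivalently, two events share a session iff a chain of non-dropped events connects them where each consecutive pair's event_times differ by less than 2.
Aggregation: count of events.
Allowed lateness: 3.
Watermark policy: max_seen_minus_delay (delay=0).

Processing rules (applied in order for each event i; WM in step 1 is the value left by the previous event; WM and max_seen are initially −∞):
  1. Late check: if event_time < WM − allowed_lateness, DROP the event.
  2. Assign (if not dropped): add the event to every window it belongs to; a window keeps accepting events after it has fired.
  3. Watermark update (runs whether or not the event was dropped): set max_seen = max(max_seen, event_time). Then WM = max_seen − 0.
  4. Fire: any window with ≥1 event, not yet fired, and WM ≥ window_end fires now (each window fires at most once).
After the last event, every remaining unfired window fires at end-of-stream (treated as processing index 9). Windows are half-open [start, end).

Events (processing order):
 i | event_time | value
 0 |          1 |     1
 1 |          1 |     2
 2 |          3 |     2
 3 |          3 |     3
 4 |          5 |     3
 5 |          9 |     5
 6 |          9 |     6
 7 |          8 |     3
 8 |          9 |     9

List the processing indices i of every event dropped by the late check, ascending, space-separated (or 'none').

i=0 t=1 v=1: → [1,3); WM=1
i=1 t=1 v=2: → [1,3); WM=1
i=2 t=3 v=2: → [3,5); WM=3
i=3 t=3 v=3: → [3,5); WM=3
i=4 t=5 v=3: → [5,7); WM=5
i=5 t=9 v=5: → [9,11); WM=9
i=6 t=9 v=6: → [9,11); WM=9
i=7 t=8 v=3: → [8,11); WM=9
i=8 t=9 v=9: → [8,11); WM=9

none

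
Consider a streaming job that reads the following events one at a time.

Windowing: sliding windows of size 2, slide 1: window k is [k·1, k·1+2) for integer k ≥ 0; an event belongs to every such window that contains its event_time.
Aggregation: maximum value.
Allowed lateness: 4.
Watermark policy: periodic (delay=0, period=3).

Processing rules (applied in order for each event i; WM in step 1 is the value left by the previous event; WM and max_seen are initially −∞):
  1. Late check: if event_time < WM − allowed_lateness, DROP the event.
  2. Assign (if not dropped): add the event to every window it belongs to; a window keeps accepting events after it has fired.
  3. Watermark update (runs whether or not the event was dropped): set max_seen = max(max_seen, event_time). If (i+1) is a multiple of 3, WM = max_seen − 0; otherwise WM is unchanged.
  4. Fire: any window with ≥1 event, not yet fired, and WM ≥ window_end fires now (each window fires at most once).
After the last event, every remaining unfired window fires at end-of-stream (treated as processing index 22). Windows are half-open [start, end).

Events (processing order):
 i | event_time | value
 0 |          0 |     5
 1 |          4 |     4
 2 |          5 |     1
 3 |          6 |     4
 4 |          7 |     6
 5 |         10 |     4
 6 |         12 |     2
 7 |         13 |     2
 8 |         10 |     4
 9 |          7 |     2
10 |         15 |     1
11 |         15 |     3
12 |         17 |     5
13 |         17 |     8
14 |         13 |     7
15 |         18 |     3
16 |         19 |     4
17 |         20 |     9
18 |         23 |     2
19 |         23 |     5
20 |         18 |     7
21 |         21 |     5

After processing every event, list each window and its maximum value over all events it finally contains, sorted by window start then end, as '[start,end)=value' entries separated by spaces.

i=0 t=0 v=5: → [0,2); WM=−∞
i=1 t=4 v=4: → [4,6),[3,5); WM=−∞
i=2 t=5 v=1: → [5,7),[4,6); WM=5; [0,2) fires=5 [3,5) fires=4
i=3 t=6 v=4: → [6,8),[5,7); WM=5
i=4 t=7 v=6: → [7,9),[6,8); WM=5
i=5 t=10 v=4: → [10,12),[9,11); WM=10; [4,6) fires=4 [5,7) fires=4 [6,8) fires=6 [7,9) fires=6
i=6 t=12 v=2: → [12,14),[11,13); WM=10
i=7 t=13 v=2: → [13,15),[12,14); WM=10
i=8 t=10 v=4: → [10,12),[9,11); WM=13; [9,11) fires=4 [10,12) fires=4 [11,13) fires=2
i=9 t=7 v=2: DROP (t<13-4); WM=13
i=10 t=15 v=1: → [15,17),[14,16); WM=13
i=11 t=15 v=3: → [15,17),[14,16); WM=15; [12,14) fires=2 [13,15) fires=2
i=12 t=17 v=5: → [17,19),[16,18); WM=15
i=13 t=17 v=8: → [17,19),[16,18); WM=15
i=14 t=13 v=7: → [13,15),[12,14); WM=17; [14,16) fires=3 [15,17) fires=3
i=15 t=18 v=3: → [18,20),[17,19); WM=17
i=16 t=19 v=4: → [19,21),[18,20); WM=17
i=17 t=20 v=9: → [20,22),[19,21); WM=20; [16,18) fires=8 [17,19) fires=8 [18,20) fires=4
i=18 t=23 v=2: → [23,25),[22,24); WM=20
i=19 t=23 v=5: → [23,25),[22,24); WM=20
i=20 t=18 v=7: → [18,20),[17,19); WM=23; [19,21) fires=9 [20,22) fires=9
i=21 t=21 v=5: → [21,23),[20,22); WM=23; [21,23) fires=5

[0,2)=5 [3,5)=4 [4,6)=4 [5,7)=4 [6,8)=6 [7,9)=6 [9,11)=4 [10,12)=4 [11,13)=2 [12,14)=7 [13,15)=7 [14,16)=3 [15,17)=3 [16,18)=8 [17,19)=8 [18,20)=7 [19,21)=9 [20,22)=9 [21,23)=5 [22,24)=5 [23,25)=5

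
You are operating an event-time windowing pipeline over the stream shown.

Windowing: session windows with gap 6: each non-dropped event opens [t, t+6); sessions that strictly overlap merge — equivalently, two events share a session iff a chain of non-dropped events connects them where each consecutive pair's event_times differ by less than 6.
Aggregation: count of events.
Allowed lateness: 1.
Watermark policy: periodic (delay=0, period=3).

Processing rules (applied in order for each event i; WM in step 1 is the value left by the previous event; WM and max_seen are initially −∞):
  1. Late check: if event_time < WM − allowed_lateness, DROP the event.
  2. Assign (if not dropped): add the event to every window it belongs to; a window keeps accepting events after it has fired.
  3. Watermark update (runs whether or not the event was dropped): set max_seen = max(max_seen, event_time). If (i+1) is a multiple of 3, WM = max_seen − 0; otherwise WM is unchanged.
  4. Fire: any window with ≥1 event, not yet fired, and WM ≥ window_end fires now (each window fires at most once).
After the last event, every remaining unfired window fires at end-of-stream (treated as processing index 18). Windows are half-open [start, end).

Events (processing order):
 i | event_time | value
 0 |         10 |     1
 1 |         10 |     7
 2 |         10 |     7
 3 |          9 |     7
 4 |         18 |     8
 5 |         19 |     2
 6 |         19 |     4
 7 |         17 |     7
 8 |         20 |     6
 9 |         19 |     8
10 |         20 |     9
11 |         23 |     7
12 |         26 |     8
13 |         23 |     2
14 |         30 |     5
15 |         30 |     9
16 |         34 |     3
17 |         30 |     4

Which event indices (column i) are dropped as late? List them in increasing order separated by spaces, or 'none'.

7

i=0 t=10 v=1: → [10,16); WM=−∞
i=1 t=10 v=7: → [10,16); WM=−∞
i=2 t=10 v=7: → [10,16); WM=10
i=3 t=9 v=7: → [9,16); WM=10
i=4 t=18 v=8: → [18,24); WM=10
i=5 t=19 v=2: → [18,25); WM=19
i=6 t=19 v=4: → [18,25); WM=19
i=7 t=17 v=7: DROP (t<19-1); WM=19
i=8 t=20 v=6: → [18,26); WM=20
i=9 t=19 v=8: → [18,26); WM=20
i=10 t=20 v=9: → [18,26); WM=20
i=11 t=23 v=7: → [18,29); WM=23
i=12 t=26 v=8: → [18,32); WM=23
i=13 t=23 v=2: → [18,32); WM=23
i=14 t=30 v=5: → [18,36); WM=30
i=15 t=30 v=9: → [18,36); WM=30
i=16 t=34 v=3: → [18,40); WM=30
i=17 t=30 v=4: → [18,40); WM=34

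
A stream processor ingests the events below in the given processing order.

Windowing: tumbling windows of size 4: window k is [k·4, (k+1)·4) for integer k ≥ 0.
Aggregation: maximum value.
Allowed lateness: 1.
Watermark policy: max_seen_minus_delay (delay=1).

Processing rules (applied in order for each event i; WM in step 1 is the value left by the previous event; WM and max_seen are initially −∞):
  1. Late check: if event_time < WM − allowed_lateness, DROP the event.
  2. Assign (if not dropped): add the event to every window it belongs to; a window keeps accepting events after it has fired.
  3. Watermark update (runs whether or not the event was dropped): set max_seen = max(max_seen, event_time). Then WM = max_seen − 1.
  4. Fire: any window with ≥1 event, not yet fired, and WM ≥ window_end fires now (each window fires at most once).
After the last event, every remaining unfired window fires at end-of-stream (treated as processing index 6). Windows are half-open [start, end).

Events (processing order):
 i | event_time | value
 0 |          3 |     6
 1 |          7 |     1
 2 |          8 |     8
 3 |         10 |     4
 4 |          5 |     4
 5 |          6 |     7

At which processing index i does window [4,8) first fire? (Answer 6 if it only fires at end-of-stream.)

i=0 t=3 v=6: → [0,4); WM=2
i=1 t=7 v=1: → [4,8); WM=6; [0,4) fires=6
i=2 t=8 v=8: → [8,12); WM=7
i=3 t=10 v=4: → [8,12); WM=9; [4,8) fires=1
i=4 t=5 v=4: DROP (t<9-1); WM=9
i=5 t=6 v=7: DROP (t<9-1); WM=9

3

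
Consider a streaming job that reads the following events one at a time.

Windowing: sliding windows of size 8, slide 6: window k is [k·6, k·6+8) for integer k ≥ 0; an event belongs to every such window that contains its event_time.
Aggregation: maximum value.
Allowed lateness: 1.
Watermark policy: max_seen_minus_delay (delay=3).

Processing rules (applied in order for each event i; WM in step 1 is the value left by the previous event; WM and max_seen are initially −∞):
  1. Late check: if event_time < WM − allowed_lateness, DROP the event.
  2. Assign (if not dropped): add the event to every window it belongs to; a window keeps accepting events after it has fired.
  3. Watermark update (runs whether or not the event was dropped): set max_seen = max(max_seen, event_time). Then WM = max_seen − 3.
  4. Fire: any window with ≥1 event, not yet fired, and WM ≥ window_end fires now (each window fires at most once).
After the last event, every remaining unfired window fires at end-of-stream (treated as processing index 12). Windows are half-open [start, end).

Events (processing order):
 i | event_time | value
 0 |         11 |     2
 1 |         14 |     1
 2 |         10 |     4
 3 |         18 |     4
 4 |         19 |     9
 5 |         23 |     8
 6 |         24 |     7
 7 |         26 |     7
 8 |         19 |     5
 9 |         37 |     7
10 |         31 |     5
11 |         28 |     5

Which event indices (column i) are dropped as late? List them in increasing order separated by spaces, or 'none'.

8 10 11

i=0 t=11 v=2: → [6,14); WM=8
i=1 t=14 v=1: → [12,20); WM=11
i=2 t=10 v=4: → [6,14); WM=11
i=3 t=18 v=4: → [18,26),[12,20); WM=15; [6,14) fires=4
i=4 t=19 v=9: → [18,26),[12,20); WM=16
i=5 t=23 v=8: → [18,26); WM=20; [12,20) fires=9
i=6 t=24 v=7: → [24,32),[18,26); WM=21
i=7 t=26 v=7: → [24,32); WM=23
i=8 t=19 v=5: DROP (t<23-1); WM=23
i=9 t=37 v=7: → [36,44),[30,38); WM=34; [18,26) fires=9 [24,32) fires=7
i=10 t=31 v=5: DROP (t<34-1); WM=34
i=11 t=28 v=5: DROP (t<34-1); WM=34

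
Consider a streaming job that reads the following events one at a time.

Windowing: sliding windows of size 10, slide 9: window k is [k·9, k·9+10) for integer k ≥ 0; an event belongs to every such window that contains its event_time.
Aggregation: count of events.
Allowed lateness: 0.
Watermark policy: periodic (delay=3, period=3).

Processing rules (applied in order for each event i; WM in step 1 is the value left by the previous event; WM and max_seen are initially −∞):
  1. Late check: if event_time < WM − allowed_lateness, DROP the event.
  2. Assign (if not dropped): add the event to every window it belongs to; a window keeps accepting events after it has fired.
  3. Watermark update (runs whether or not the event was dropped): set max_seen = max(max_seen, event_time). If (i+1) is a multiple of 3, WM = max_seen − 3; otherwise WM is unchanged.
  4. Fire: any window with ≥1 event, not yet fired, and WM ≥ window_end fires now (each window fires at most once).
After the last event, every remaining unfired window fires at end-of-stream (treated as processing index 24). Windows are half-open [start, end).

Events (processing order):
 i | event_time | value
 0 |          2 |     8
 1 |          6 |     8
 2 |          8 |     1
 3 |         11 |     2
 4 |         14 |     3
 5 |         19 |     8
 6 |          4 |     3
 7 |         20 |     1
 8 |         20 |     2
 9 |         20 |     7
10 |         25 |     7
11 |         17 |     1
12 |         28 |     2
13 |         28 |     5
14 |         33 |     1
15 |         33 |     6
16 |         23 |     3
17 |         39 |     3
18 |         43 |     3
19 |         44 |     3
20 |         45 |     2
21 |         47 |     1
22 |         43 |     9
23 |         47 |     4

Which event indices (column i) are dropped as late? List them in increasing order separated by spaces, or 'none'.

6 16

i=0 t=2 v=8: → [0,10); WM=−∞
i=1 t=6 v=8: → [0,10); WM=−∞
i=2 t=8 v=1: → [0,10); WM=5
i=3 t=11 v=2: → [9,19); WM=5
i=4 t=14 v=3: → [9,19); WM=5
i=5 t=19 v=8: → [18,28); WM=16; [0,10) fires=3
i=6 t=4 v=3: DROP (t<16-0); WM=16
i=7 t=20 v=1: → [18,28); WM=16
i=8 t=20 v=2: → [18,28); WM=17
i=9 t=20 v=7: → [18,28); WM=17
i=10 t=25 v=7: → [18,28); WM=17
i=11 t=17 v=1: → [9,19); WM=22; [9,19) fires=3
i=12 t=28 v=2: → [27,37); WM=22
i=13 t=28 v=5: → [27,37); WM=22
i=14 t=33 v=1: → [27,37); WM=30; [18,28) fires=5
i=15 t=33 v=6: → [27,37); WM=30
i=16 t=23 v=3: DROP (t<30-0); WM=30
i=17 t=39 v=3: → [36,46); WM=36
i=18 t=43 v=3: → [36,46); WM=36
i=19 t=44 v=3: → [36,46); WM=36
i=20 t=45 v=2: → [45,55),[36,46); WM=42; [27,37) fires=4
i=21 t=47 v=1: → [45,55); WM=42
i=22 t=43 v=9: → [36,46); WM=42
i=23 t=47 v=4: → [45,55); WM=44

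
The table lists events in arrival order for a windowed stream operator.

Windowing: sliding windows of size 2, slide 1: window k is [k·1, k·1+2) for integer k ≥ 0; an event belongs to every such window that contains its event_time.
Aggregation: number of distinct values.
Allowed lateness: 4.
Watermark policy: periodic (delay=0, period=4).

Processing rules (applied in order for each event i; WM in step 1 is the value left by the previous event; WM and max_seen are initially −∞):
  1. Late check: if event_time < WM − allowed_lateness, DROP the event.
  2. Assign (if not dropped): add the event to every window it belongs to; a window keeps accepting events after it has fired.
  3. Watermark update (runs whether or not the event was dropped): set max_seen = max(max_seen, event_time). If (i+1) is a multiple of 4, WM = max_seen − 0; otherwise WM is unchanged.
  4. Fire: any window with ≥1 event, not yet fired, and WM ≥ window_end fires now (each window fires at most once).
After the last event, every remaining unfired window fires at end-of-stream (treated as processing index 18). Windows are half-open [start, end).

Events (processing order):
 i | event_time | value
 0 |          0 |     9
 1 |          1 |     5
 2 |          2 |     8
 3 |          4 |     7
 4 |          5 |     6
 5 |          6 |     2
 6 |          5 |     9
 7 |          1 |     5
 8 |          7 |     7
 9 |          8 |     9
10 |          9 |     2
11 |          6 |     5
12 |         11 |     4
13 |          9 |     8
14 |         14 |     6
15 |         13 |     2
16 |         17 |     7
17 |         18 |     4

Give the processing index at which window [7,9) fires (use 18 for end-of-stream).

11

i=0 t=0 v=9: → [0,2); WM=−∞
i=1 t=1 v=5: → [1,3),[0,2); WM=−∞
i=2 t=2 v=8: → [2,4),[1,3); WM=−∞
i=3 t=4 v=7: → [4,6),[3,5); WM=4; [0,2) fires=2 [1,3) fires=2 [2,4) fires=1
i=4 t=5 v=6: → [5,7),[4,6); WM=4
i=5 t=6 v=2: → [6,8),[5,7); WM=4
i=6 t=5 v=9: → [5,7),[4,6); WM=4
i=7 t=1 v=5: → [1,3),[0,2); WM=6; [3,5) fires=1 [4,6) fires=3
i=8 t=7 v=7: → [7,9),[6,8); WM=6
i=9 t=8 v=9: → [8,10),[7,9); WM=6
i=10 t=9 v=2: → [9,11),[8,10); WM=6
i=11 t=6 v=5: → [6,8),[5,7); WM=9; [5,7) fires=4 [6,8) fires=3 [7,9) fires=2
i=12 t=11 v=4: → [11,13),[10,12); WM=9
i=13 t=9 v=8: → [9,11),[8,10); WM=9
i=14 t=14 v=6: → [14,16),[13,15); WM=9
i=15 t=13 v=2: → [13,15),[12,14); WM=14; [8,10) fires=3 [9,11) fires=2 [10,12) fires=1 [11,13) fires=1 [12,14) fires=1
i=16 t=17 v=7: → [17,19),[16,18); WM=14
i=17 t=18 v=4: → [18,20),[17,19); WM=14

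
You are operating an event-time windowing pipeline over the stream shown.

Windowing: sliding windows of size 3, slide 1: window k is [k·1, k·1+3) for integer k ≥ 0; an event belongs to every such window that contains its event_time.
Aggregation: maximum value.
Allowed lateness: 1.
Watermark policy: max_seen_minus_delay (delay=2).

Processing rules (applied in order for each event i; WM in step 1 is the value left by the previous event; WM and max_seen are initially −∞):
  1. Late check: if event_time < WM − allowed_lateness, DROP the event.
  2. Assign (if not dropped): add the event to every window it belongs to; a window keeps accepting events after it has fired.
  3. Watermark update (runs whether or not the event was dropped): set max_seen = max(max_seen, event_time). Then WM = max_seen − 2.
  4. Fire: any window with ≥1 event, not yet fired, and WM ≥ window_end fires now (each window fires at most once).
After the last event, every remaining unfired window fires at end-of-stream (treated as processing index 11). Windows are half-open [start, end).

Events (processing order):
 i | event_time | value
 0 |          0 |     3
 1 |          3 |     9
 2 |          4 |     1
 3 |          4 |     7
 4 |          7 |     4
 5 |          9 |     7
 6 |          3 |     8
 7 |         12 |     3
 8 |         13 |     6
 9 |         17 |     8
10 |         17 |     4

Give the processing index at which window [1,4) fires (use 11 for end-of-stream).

i=0 t=0 v=3: → [0,3); WM=-2
i=1 t=3 v=9: → [3,6),[2,5),[1,4); WM=1
i=2 t=4 v=1: → [4,7),[3,6),[2,5); WM=2
i=3 t=4 v=7: → [4,7),[3,6),[2,5); WM=2
i=4 t=7 v=4: → [7,10),[6,9),[5,8); WM=5; [0,3) fires=3 [1,4) fires=9 [2,5) fires=9
i=5 t=9 v=7: → [9,12),[8,11),[7,10); WM=7; [3,6) fires=9 [4,7) fires=7
i=6 t=3 v=8: DROP (t<7-1); WM=7
i=7 t=12 v=3: → [12,15),[11,14),[10,13); WM=10; [5,8) fires=4 [6,9) fires=4 [7,10) fires=7
i=8 t=13 v=6: → [13,16),[12,15),[11,14); WM=11; [8,11) fires=7
i=9 t=17 v=8: → [17,20),[16,19),[15,18); WM=15; [9,12) fires=7 [10,13) fires=3 [11,14) fires=6 [12,15) fires=6
i=10 t=17 v=4: → [17,20),[16,19),[15,18); WM=15

4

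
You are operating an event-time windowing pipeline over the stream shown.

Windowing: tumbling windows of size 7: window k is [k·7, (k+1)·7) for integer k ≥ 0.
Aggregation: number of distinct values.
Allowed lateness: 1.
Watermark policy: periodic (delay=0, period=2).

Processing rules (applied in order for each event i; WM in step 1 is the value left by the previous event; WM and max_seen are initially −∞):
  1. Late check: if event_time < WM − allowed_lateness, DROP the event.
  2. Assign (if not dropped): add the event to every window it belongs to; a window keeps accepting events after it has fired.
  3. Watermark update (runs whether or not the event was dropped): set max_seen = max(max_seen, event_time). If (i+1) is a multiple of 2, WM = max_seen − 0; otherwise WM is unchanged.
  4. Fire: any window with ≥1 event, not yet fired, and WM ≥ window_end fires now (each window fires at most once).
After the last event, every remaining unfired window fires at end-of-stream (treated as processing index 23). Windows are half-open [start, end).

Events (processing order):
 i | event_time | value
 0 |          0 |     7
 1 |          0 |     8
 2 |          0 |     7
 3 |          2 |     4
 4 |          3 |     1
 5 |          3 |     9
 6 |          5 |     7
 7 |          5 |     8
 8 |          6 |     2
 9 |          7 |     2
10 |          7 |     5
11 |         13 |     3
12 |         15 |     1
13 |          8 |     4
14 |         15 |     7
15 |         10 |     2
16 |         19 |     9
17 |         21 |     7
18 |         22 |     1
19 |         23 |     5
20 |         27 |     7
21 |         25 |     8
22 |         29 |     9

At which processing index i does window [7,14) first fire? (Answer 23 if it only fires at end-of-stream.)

i=0 t=0 v=7: → [0,7); WM=−∞
i=1 t=0 v=8: → [0,7); WM=0
i=2 t=0 v=7: → [0,7); WM=0
i=3 t=2 v=4: → [0,7); WM=2
i=4 t=3 v=1: → [0,7); WM=2
i=5 t=3 v=9: → [0,7); WM=3
i=6 t=5 v=7: → [0,7); WM=3
i=7 t=5 v=8: → [0,7); WM=5
i=8 t=6 v=2: → [0,7); WM=5
i=9 t=7 v=2: → [7,14); WM=7; [0,7) fires=6
i=10 t=7 v=5: → [7,14); WM=7
i=11 t=13 v=3: → [7,14); WM=13
i=12 t=15 v=1: → [14,21); WM=13
i=13 t=8 v=4: DROP (t<13-1); WM=15; [7,14) fires=3
i=14 t=15 v=7: → [14,21); WM=15
i=15 t=10 v=2: DROP (t<15-1); WM=15
i=16 t=19 v=9: → [14,21); WM=15
i=17 t=21 v=7: → [21,28); WM=21; [14,21) fires=3
i=18 t=22 v=1: → [21,28); WM=21
i=19 t=23 v=5: → [21,28); WM=23
i=20 t=27 v=7: → [21,28); WM=23
i=21 t=25 v=8: → [21,28); WM=27
i=22 t=29 v=9: → [28,35); WM=27

13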